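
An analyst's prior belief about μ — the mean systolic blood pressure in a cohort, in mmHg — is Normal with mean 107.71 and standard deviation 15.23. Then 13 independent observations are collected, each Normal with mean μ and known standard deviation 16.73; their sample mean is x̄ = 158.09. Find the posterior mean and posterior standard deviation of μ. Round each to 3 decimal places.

Posterior mean ≈ 153.811; posterior SD ≈ 4.439

With known σ, the Normal prior is conjugate. Weight on the data is w = (n/σ²)/(n/σ² + 1/τ₀²) = 0.0464463/(0.0464463+0.00431122) = 0.91506.
Posterior mean = w·x̄ + (1−w)·μ₀ = 0.91506·158.09 + 0.084938·107.71 = 153.811. Posterior variance = 1/(0.0464463+0.00431122) = 19.7015, so SD = 4.439.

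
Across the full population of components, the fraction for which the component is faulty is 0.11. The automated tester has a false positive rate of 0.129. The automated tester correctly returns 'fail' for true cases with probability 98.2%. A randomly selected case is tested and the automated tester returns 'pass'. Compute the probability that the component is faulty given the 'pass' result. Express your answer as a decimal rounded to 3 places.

Let H be the event that the component is faulty. P(H) = 0.11, so P(¬H) = 0.89. With E the 'pass' result, P(E|H) = 0.018 and P(E|¬H) = 0.871.
P(E) = 0.018·0.11 + 0.871·0.89 = 0.0019800 + 0.77519 = 0.77717.
By Bayes' theorem, P(H|E) = 0.0019800 / 0.77717 = 0.003.

P(H | E) ≈ 0.003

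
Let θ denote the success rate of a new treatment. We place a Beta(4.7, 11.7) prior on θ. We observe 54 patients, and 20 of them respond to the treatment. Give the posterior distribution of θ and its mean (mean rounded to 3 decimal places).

Observing 20 successes and 34 failures updates Beta(4.7, 11.7) by adding the success and failure counts to the two shape parameters: α = 4.7+20 = 24.7, β = 11.7+34 = 45.7.
E[θ | data] = 24.7/(24.7+45.7) = 0.351.

Posterior: Beta(24.7, 45.7); mean ≈ 0.351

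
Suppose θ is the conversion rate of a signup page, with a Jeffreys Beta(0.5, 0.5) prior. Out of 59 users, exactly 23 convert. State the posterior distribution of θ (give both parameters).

Observing 23 successes and 36 failures updates Beta(0.5, 0.5) by adding the success and failure counts to the two shape parameters: α = 0.5+23 = 23.5, β = 0.5+36 = 36.5.

Posterior: Beta(23.5, 36.5)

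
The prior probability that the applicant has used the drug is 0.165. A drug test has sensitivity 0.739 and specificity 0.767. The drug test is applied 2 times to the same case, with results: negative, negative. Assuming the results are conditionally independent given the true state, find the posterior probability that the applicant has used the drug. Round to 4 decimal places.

Let H be the event that the applicant has used the drug; start with P(H) = 0.165. P('positive'|H) = 0.739, P('positive'|¬H) = 0.233.
Update on result 1 ('negative'): P(H) ← 0.261·0.1650 / (0.261·0.1650 + 0.767·0.8350) = 0.043065/0.68351 = 0.0630.
Update on result 2 ('negative'): P(H) ← 0.261·0.0630 / (0.261·0.0630 + 0.767·0.9370) = 0.016444/0.73512 = 0.0224.

Posterior P(H) ≈ 0.0224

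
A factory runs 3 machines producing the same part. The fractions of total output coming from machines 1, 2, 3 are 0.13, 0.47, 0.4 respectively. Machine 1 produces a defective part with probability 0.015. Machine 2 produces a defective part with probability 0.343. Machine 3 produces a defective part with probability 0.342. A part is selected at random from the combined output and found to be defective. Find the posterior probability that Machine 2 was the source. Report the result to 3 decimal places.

Posterior probability ≈ 0.537

Tabulate prior·likelihood by source: [1] prior 0.13, lik 0.015, product 0.001950; [2] prior 0.47, lik 0.343, product 0.1612; [3] prior 0.4, lik 0.342, product 0.1368.
Normalizing constant = 0.29996; the posterior for Machine 2 is its product over the sum, 0.1612/0.29996 = 0.537.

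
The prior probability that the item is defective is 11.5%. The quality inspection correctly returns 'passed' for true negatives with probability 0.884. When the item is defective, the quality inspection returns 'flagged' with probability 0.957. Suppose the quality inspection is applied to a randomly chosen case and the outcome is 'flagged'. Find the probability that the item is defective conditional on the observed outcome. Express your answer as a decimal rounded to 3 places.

P(H | E) ≈ 0.517

Let H be the event that the item is defective. P(H) = 0.115, so P(¬H) = 0.885. With E the 'flagged' result, P(E|H) = 0.957 and P(E|¬H) = 0.116.
P(E) = 0.957·0.115 + 0.116·0.885 = 0.11006 + 0.10266 = 0.21271.
By Bayes' theorem, P(H|E) = 0.11006 / 0.21271 = 0.517.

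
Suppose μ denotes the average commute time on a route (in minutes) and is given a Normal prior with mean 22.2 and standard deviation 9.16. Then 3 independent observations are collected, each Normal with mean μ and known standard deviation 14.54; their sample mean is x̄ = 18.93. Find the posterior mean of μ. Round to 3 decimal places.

Posterior mean ≈ 20.423

Prior precision 1/τ₀² = 1/9.16² = 0.0119182; data precision n/σ² = 3/14.54² = 0.0141903.
Posterior precision = 0.0119182 + 0.0141903 = 0.0261085.
Posterior mean = (0.0119182·22.2 + 0.0141903·18.93) / 0.0261085 = 20.423.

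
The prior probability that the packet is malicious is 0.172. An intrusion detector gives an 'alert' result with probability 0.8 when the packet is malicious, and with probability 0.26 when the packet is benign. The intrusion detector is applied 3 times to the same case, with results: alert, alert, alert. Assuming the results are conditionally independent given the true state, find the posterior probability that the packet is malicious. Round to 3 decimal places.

Posterior P(H) ≈ 0.858

With H the event that the packet is malicious, the joint likelihood of the observed sequence is P(data|H) = 0.8·0.8·0.8 = 0.51200 and P(data|¬H) = 0.26·0.26·0.26 = 0.017576.
Bayes: P(H|data) = 0.172·0.51200 / (0.172·0.51200 + 0.828·0.017576) = 0.088064/0.10262 = 0.8582.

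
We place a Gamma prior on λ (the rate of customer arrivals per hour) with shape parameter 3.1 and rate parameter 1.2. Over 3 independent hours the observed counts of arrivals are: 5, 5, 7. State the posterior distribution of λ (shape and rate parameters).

The Poisson likelihood adds the total count to the shape and the number of exposure periods to the rate. Here ∑xᵢ = 17 and n = 3, so shape 3.1→20.1 and rate 1.2→4.2.

Posterior: Gamma(shape=20.1, rate=4.2)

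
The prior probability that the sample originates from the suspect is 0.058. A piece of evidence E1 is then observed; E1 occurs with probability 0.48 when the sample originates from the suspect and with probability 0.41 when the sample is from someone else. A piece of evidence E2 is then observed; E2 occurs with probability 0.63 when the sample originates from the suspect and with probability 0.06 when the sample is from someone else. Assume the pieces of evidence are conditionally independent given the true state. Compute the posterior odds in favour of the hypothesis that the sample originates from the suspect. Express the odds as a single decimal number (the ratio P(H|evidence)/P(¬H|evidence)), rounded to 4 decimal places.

Prior odds = 0.058/(1−0.058) = 0.061571. In log-odds, ln(0.061571) = -2.7876.
Add log likelihood ratios: ln(1.1707) + ln(10.500) = 2.5090.
Posterior log-odds = -0.27856, so posterior odds = exp(-0.27856) = 0.75687.

Posterior odds ≈ 0.7569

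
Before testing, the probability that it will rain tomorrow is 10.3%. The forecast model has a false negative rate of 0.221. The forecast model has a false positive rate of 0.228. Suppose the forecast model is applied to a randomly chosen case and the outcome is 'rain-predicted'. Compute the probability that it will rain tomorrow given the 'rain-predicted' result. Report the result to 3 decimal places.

Let H be the event that it will rain tomorrow. P(H) = 0.103, so P(¬H) = 0.897. With E the 'rain-predicted' result, P(E|H) = 0.779 and P(E|¬H) = 0.228.
P(E) = 0.779·0.103 + 0.228·0.897 = 0.080237 + 0.20452 = 0.28475.
By Bayes' theorem, P(H|E) = 0.080237 / 0.28475 = 0.282.

P(H | E) ≈ 0.282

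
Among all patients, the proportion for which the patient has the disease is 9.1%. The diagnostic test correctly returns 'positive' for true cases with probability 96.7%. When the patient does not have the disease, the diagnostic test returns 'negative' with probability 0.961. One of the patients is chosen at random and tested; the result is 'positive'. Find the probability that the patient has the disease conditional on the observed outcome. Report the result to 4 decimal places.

P(H | E) ≈ 0.7128

Write H for 'the patient has the disease'. Prior odds H:¬H = 0.091/0.909 = 0.10011. For the 'positive' outcome, the likelihood ratio is 0.967/0.039 = 24.795.
Posterior odds = 0.10011 × 24.795 = 2.4822, so P(H|E) = 2.4822/(1+2.4822) = 0.7128.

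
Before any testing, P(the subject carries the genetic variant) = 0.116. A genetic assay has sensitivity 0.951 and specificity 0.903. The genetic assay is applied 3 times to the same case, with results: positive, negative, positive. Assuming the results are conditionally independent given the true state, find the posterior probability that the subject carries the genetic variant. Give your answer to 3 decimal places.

Posterior P(H) ≈ 0.406

With H the event that the subject carries the genetic variant, the joint likelihood of the observed sequence is P(data|H) = 0.951·0.049·0.951 = 0.044316 and P(data|¬H) = 0.097·0.903·0.097 = 0.0084963.
Bayes: P(H|data) = 0.116·0.044316 / (0.116·0.044316 + 0.884·0.0084963) = 0.0051406/0.012651 = 0.4063.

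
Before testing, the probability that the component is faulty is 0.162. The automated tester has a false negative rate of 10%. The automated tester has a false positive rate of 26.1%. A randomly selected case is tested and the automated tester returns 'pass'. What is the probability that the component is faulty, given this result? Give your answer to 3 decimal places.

Let H be the event that the component is faulty. P(H) = 0.162, so P(¬H) = 0.838. With E the 'pass' result, P(E|H) = 0.1 and P(E|¬H) = 0.739.
P(E) = 0.1·0.162 + 0.739·0.838 = 0.016200 + 0.61928 = 0.63548.
By Bayes' theorem, P(H|E) = 0.016200 / 0.63548 = 0.025.

P(H | E) ≈ 0.025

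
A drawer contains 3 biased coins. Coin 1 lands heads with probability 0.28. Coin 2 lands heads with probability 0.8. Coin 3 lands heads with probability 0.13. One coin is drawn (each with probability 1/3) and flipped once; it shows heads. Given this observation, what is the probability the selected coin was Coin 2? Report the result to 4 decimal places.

Posterior probability ≈ 0.6612

P(heads|C1) = 0.28; P(heads|C2) = 0.8; P(heads|C3) = 0.13.
Prior × likelihood for each source: 0.333333·0.28=0.09333, 0.333333·0.8=0.2667, 0.333333·0.13=0.04333. Summing gives P(heads) = 0.40333.
P(Coin 2 | heads) = 0.2667 / 0.40333 = 0.6612.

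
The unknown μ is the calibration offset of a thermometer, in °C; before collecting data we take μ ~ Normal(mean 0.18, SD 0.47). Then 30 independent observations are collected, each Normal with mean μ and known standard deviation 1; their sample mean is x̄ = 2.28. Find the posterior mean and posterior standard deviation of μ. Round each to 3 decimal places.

With known σ, the Normal prior is conjugate. Weight on the data is w = (n/σ²)/(n/σ² + 1/τ₀²) = 30.0000/(30.0000+4.52694) = 0.86889.
Posterior mean = w·x̄ + (1−w)·μ₀ = 0.86889·2.28 + 0.13111·0.18 = 2.005. Posterior variance = 1/(30.0000+4.52694) = 0.0289629, so SD = 0.170.

Posterior mean ≈ 2.005; posterior SD ≈ 0.170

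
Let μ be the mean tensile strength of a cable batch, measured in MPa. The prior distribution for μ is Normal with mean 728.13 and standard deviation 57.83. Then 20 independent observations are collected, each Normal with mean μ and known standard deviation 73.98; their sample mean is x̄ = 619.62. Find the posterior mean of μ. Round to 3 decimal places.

With known σ, the Normal prior is conjugate. Weight on the data is w = (n/σ²)/(n/σ² + 1/τ₀²) = 0.00365428/(0.00365428+0.00029902) = 0.92436.
Posterior mean = w·x̄ + (1−w)·μ₀ = 0.92436·619.62 + 0.075637·728.13 = 627.827.

Posterior mean ≈ 627.827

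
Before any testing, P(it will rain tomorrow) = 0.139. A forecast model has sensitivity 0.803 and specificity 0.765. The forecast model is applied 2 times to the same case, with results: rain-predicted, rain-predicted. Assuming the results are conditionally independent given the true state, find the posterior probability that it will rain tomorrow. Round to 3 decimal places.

With H the event that it will rain tomorrow, the joint likelihood of the observed sequence is P(data|H) = 0.803·0.803 = 0.64481 and P(data|¬H) = 0.235·0.235 = 0.055225.
Bayes: P(H|data) = 0.139·0.64481 / (0.139·0.64481 + 0.861·0.055225) = 0.089628/0.13718 = 0.6534.

Posterior P(H) ≈ 0.653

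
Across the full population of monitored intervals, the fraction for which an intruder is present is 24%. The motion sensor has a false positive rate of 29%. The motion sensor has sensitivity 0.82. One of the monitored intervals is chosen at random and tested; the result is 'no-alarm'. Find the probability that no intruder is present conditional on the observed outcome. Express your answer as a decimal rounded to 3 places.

P(¬H | E) ≈ 0.926

Write H for 'an intruder is present'. Prior odds H:¬H = 0.24/0.76 = 0.31579. For the 'no-alarm' outcome, the likelihood ratio is 0.18/0.71 = 0.25352.
Posterior odds = 0.31579 × 0.25352 = 0.080059, so P(H|E) = 0.080059/(1+0.080059) = 0.074. Then P(¬H|E) = 1 − 0.074 = 0.926.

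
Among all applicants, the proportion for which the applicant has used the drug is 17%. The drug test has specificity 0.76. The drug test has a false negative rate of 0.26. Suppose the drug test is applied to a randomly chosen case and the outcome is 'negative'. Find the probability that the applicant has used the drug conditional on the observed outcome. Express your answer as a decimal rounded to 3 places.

P(H | E) ≈ 0.065

Let H be the event that the applicant has used the drug. P(H) = 0.17, so P(¬H) = 0.83. With E the 'negative' result, P(E|H) = 0.26 and P(E|¬H) = 0.76.
P(E) = 0.26·0.17 + 0.76·0.83 = 0.044200 + 0.63080 = 0.67500.
By Bayes' theorem, P(H|E) = 0.044200 / 0.67500 = 0.065.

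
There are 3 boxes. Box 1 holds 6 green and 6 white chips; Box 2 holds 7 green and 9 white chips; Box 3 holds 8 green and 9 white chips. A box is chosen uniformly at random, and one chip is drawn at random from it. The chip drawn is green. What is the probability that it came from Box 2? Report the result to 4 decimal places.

Posterior probability ≈ 0.3107

Tabulate prior·likelihood by source: [1] prior 0.333333, lik 0.5, product 0.1667; [2] prior 0.333333, lik 0.4375, product 0.1458; [3] prior 0.333333, lik 0.4706, product 0.1569.
Normalizing constant = 0.46936; the posterior for Box 2 is its product over the sum, 0.1458/0.46936 = 0.3107.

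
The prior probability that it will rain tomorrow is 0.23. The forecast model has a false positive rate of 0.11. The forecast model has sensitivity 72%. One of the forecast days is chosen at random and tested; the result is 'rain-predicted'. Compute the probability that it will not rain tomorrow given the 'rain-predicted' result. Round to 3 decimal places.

P(¬H | E) ≈ 0.338

Write H for 'it will rain tomorrow'. Prior odds H:¬H = 0.23/0.77 = 0.29870. For the 'rain-predicted' outcome, the likelihood ratio is 0.72/0.11 = 6.5455.
Posterior odds = 0.29870 × 6.5455 = 1.9551, so P(H|E) = 1.9551/(1+1.9551) = 0.662. Then P(¬H|E) = 1 − 0.662 = 0.338.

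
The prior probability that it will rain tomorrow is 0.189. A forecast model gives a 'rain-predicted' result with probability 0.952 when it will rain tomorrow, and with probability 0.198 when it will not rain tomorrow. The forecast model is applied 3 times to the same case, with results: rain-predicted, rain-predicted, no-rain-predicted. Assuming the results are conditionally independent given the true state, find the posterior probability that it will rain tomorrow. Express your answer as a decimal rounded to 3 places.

Let H be the event that it will rain tomorrow; start with P(H) = 0.189. P('rain-predicted'|H) = 0.952, P('rain-predicted'|¬H) = 0.198.
Update on result 1 ('rain-predicted'): P(H) ← 0.952·0.1890 / (0.952·0.1890 + 0.198·0.8110) = 0.17993/0.34051 = 0.5284.
Update on result 2 ('rain-predicted'): P(H) ← 0.952·0.5284 / (0.952·0.5284 + 0.198·0.4716) = 0.50305/0.59642 = 0.8434.
Update on result 3 ('no-rain-predicted'): P(H) ← 0.048·0.8434 / (0.048·0.8434 + 0.802·0.1566) = 0.040485/0.16604 = 0.2438.

Posterior P(H) ≈ 0.244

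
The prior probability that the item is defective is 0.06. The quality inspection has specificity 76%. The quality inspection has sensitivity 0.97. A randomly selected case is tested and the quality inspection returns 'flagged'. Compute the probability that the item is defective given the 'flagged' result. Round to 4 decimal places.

Let H be the event that the item is defective. P(H) = 0.06, so P(¬H) = 0.94. With E the 'flagged' result, P(E|H) = 0.97 and P(E|¬H) = 0.24.
P(E) = 0.97·0.06 + 0.24·0.94 = 0.058200 + 0.22560 = 0.28380.
By Bayes' theorem, P(H|E) = 0.058200 / 0.28380 = 0.2051.

P(H | E) ≈ 0.2051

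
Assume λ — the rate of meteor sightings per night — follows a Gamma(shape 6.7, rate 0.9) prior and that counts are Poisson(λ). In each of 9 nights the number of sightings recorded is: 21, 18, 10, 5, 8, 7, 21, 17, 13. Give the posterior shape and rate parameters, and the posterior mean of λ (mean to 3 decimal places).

The Poisson likelihood adds the total count to the shape and the number of exposure periods to the rate. Here ∑xᵢ = 120 and n = 9, so shape 6.7→126.7 and rate 0.9→9.9.
Posterior mean = shape/rate = 126.7/9.9 = 12.798.

Posterior: Gamma(shape=126.7, rate=9.9); mean ≈ 12.798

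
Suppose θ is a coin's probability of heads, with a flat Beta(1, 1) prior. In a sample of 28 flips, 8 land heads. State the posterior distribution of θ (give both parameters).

Posterior: Beta(9, 21)

The binomial likelihood is conjugate to the Beta prior: with 8 successes and 20 failures, the posterior is Beta(1+8, 1+20) = Beta(9, 21).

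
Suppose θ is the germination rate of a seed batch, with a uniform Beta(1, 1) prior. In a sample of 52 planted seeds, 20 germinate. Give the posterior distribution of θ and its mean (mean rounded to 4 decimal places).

The binomial likelihood is conjugate to the Beta prior: with 20 successes and 32 failures, the posterior is Beta(1+20, 1+32) = Beta(21, 33).
E[θ | data] = 21/(21+33) = 0.3889.

Posterior: Beta(21, 33); mean ≈ 0.3889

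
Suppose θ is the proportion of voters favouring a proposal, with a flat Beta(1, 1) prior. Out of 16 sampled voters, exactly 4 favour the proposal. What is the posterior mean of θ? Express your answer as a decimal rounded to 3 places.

The binomial likelihood is conjugate to the Beta prior: with 4 successes and 12 failures, the posterior is Beta(1+4, 1+12) = Beta(5, 13).
Posterior mean = α/(α+β) = 5/18 = 0.278.

Posterior mean ≈ 0.278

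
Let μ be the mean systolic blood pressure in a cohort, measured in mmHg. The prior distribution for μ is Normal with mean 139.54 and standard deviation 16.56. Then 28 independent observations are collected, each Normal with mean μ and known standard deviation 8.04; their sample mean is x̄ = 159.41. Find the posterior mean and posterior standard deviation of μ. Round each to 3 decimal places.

With known σ, the Normal prior is conjugate. Weight on the data is w = (n/σ²)/(n/σ² + 1/τ₀²) = 0.433158/(0.433158+0.00364653) = 0.99165.
Posterior mean = w·x̄ + (1−w)·μ₀ = 0.99165·159.41 + 0.0083482·139.54 = 159.244. Posterior variance = 1/(0.433158+0.00364653) = 2.28936, so SD = 1.513.

Posterior mean ≈ 159.244; posterior SD ≈ 1.513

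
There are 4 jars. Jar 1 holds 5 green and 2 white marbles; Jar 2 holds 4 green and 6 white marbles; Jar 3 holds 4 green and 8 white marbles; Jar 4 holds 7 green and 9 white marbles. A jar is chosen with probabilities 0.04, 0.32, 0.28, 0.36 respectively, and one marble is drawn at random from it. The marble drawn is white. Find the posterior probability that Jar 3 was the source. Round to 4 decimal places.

Posterior probability ≈ 0.3150

Tabulate prior·likelihood by source: [1] prior 0.04, lik 0.2857, product 0.01143; [2] prior 0.32, lik 0.6, product 0.1920; [3] prior 0.28, lik 0.6667, product 0.1867; [4] prior 0.36, lik 0.5625, product 0.2025.
Normalizing constant = 0.59260; the posterior for Jar 3 is its product over the sum, 0.1867/0.59260 = 0.3150.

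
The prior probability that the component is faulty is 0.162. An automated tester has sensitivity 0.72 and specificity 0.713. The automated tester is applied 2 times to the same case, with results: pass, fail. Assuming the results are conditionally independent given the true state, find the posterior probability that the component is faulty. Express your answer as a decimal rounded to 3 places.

Posterior P(H) ≈ 0.160

With H the event that the component is faulty, the joint likelihood of the observed sequence is P(data|H) = 0.28·0.72 = 0.20160 and P(data|¬H) = 0.713·0.287 = 0.20463.
Bayes: P(H|data) = 0.162·0.20160 / (0.162·0.20160 + 0.838·0.20463) = 0.032659/0.20414 = 0.1600.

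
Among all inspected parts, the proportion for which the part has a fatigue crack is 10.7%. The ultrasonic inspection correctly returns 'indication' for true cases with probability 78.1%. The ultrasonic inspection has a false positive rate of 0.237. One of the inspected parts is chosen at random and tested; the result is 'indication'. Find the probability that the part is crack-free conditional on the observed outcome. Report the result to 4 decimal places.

Let H be the event that the part has a fatigue crack. P(H) = 0.107, so P(¬H) = 0.893. With E the 'indication' result, P(E|H) = 0.781 and P(E|¬H) = 0.237.
P(E) = 0.781·0.107 + 0.237·0.893 = 0.083567 + 0.21164 = 0.29521.
By Bayes' theorem, P(H|E) = 0.083567 / 0.29521 = 0.2831. Hence P(¬H|E) = 1 − 0.2831 = 0.7169.

P(¬H | E) ≈ 0.7169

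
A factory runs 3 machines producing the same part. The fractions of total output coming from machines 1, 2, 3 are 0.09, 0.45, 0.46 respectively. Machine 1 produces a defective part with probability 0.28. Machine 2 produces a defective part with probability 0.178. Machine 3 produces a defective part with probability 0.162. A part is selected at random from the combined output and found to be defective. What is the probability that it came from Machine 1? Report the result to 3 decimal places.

Posterior probability ≈ 0.140

P(defective|M1) = 0.28; P(defective|M2) = 0.178; P(defective|M3) = 0.162.
Prior × likelihood for each source: 0.09·0.28=0.02520, 0.45·0.178=0.08010, 0.46·0.162=0.07452. Summing gives P(defective) = 0.17982.
P(Machine 1 | defective) = 0.02520 / 0.17982 = 0.140.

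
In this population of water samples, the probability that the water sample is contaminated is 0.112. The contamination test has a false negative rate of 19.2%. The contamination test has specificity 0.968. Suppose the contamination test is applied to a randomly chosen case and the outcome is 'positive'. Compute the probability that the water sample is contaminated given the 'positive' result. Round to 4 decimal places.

P(H | E) ≈ 0.7610

Write H for 'the water sample is contaminated'. Prior odds H:¬H = 0.112/0.888 = 0.12613. For the 'positive' outcome, the likelihood ratio is 0.808/0.032 = 25.250.
Posterior odds = 0.12613 × 25.250 = 3.1847, so P(H|E) = 3.1847/(1+3.1847) = 0.7610.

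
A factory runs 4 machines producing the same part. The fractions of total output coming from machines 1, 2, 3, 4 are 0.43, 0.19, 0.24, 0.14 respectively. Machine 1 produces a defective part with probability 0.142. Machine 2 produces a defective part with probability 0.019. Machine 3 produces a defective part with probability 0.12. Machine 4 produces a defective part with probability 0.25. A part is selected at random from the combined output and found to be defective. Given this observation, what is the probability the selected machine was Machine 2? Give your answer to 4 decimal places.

Posterior probability ≈ 0.0281

Tabulate prior·likelihood by source: [1] prior 0.43, lik 0.142, product 0.06106; [2] prior 0.19, lik 0.019, product 0.003610; [3] prior 0.24, lik 0.12, product 0.02880; [4] prior 0.14, lik 0.25, product 0.03500.
Normalizing constant = 0.12847; the posterior for Machine 2 is its product over the sum, 0.003610/0.12847 = 0.0281.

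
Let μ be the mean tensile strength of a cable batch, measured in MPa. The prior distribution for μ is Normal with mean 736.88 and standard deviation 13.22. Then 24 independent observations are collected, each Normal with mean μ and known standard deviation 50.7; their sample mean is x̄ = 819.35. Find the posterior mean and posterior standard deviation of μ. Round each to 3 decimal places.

Prior precision 1/τ₀² = 1/13.22² = 0.00572186; data precision n/σ² = 24/50.7² = 0.00933674.
Posterior precision = 0.00572186 + 0.00933674 = 0.0150586, giving posterior SD = 1/√0.0150586 = 8.149.
Posterior mean = (0.00572186·736.88 + 0.00933674·819.35) / 0.0150586 = 788.014.

Posterior mean ≈ 788.014; posterior SD ≈ 8.149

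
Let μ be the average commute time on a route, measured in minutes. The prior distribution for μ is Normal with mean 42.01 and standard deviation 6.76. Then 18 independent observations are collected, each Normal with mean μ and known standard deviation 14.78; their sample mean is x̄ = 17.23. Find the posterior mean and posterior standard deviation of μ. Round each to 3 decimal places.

Posterior mean ≈ 22.430; posterior SD ≈ 3.097

With known σ, the Normal prior is conjugate. Weight on the data is w = (n/σ²)/(n/σ² + 1/τ₀²) = 0.0823993/(0.0823993+0.0218830) = 0.79016.
Posterior mean = w·x̄ + (1−w)·μ₀ = 0.79016·17.23 + 0.20984·42.01 = 22.430. Posterior variance = 1/(0.0823993+0.0218830) = 9.58935, so SD = 3.097.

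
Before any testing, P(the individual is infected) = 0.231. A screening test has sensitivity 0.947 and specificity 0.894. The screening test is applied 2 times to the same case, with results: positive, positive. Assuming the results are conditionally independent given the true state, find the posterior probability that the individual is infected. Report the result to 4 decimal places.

Posterior P(H) ≈ 0.9600

With H the event that the individual is infected, the joint likelihood of the observed sequence is P(data|H) = 0.947·0.947 = 0.89681 and P(data|¬H) = 0.106·0.106 = 0.011236.
Bayes: P(H|data) = 0.231·0.89681 / (0.231·0.89681 + 0.769·0.011236) = 0.20716/0.21580 = 0.9600.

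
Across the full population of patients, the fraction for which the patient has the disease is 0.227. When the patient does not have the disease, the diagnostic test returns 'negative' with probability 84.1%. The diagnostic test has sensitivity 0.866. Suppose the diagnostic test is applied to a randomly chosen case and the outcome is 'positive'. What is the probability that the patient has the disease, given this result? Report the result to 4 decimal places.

Write H for 'the patient has the disease'. Prior odds H:¬H = 0.227/0.773 = 0.29366. For the 'positive' outcome, the likelihood ratio is 0.866/0.159 = 5.4465.
Posterior odds = 0.29366 × 5.4465 = 1.5994, so P(H|E) = 1.5994/(1+1.5994) = 0.6153.

P(H | E) ≈ 0.6153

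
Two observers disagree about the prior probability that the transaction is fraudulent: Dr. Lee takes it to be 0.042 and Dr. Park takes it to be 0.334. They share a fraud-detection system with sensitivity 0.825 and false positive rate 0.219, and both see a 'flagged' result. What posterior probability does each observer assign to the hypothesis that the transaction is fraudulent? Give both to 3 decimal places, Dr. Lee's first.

Dr. Lee: 0.142; Dr. Park: 0.654

P('+'|H) = 0.825, P('+'|¬H) = 0.219.
Dr. Lee: numerator 0.825·0.042 = 0.034650; evidence = 0.034650+0.219·0.958 = 0.24445; posterior = 0.142.
Dr. Park: numerator 0.825·0.334 = 0.27555; evidence = 0.27555+0.219·0.666 = 0.42140; posterior = 0.654.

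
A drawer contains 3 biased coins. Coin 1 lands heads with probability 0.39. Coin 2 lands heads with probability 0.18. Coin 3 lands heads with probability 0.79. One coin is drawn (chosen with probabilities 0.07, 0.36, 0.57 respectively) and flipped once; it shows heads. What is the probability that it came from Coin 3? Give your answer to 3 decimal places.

P(heads|C1) = 0.39; P(heads|C2) = 0.18; P(heads|C3) = 0.79.
Prior × likelihood for each source: 0.07·0.39=0.02730, 0.36·0.18=0.06480, 0.57·0.79=0.4503. Summing gives P(heads) = 0.54240.
P(Coin 3 | heads) = 0.4503 / 0.54240 = 0.830.

Posterior probability ≈ 0.830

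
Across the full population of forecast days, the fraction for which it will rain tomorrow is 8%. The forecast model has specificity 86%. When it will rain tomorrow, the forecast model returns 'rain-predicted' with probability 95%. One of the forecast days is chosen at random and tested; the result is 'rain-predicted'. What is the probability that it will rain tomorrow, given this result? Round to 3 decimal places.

P(H | E) ≈ 0.371

Let H be the event that it will rain tomorrow. P(H) = 0.08, so P(¬H) = 0.92. With E the 'rain-predicted' result, P(E|H) = 0.95 and P(E|¬H) = 0.14.
P(E) = 0.95·0.08 + 0.14·0.92 = 0.076000 + 0.12880 = 0.20480.
By Bayes' theorem, P(H|E) = 0.076000 / 0.20480 = 0.371.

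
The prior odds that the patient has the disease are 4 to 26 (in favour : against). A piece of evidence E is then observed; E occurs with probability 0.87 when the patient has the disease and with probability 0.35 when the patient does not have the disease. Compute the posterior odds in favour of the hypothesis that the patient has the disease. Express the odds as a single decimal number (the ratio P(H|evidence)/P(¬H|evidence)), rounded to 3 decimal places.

Prior odds = 4/26 = 0.15385.
Likelihood ratio for E = 0.87/0.35 = 2.4857.
Posterior odds = prior odds × LR = 0.38242.

Posterior odds ≈ 0.382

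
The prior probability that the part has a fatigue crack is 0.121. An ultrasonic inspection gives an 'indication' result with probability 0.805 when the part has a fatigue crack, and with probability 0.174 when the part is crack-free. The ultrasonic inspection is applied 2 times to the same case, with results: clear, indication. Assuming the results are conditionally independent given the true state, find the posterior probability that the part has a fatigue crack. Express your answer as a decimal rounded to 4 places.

Posterior P(H) ≈ 0.1307

With H the event that the part has a fatigue crack, the joint likelihood of the observed sequence is P(data|H) = 0.195·0.805 = 0.15698 and P(data|¬H) = 0.826·0.174 = 0.14372.
Bayes: P(H|data) = 0.121·0.15698 / (0.121·0.15698 + 0.879·0.14372) = 0.018994/0.14533 = 0.1307.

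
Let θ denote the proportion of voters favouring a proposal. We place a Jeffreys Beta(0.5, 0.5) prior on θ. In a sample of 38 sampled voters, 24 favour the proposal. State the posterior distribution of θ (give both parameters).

Observing 24 successes and 14 failures updates Beta(0.5, 0.5) by adding the success and failure counts to the two shape parameters: α = 0.5+24 = 24.5, β = 0.5+14 = 14.5.

Posterior: Beta(24.5, 14.5)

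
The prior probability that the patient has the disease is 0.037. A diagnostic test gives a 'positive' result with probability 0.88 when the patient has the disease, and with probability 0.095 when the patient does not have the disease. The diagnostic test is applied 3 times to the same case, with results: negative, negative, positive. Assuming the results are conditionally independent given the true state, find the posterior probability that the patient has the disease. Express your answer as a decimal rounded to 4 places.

Posterior P(H) ≈ 0.0062

Let H be the event that the patient has the disease; start with P(H) = 0.037. P('positive'|H) = 0.88, P('positive'|¬H) = 0.095.
Update on result 1 ('negative'): P(H) ← 0.12·0.0370 / (0.12·0.0370 + 0.905·0.9630) = 0.0044400/0.87596 = 0.0051.
Update on result 2 ('negative'): P(H) ← 0.12·0.0051 / (0.12·0.0051 + 0.905·0.9949) = 0.00060825/0.90102 = 0.0007.
Update on result 3 ('positive'): P(H) ← 0.88·0.0007 / (0.88·0.0007 + 0.095·0.9993) = 0.00059406/0.095530 = 0.0062.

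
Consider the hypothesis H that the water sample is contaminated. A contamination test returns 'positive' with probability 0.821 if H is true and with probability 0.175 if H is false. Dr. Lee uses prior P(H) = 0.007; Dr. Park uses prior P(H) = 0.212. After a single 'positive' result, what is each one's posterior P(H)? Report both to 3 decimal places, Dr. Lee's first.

Dr. Lee: 0.032; Dr. Park: 0.558

P('+'|H) = 0.821, P('+'|¬H) = 0.175.
Dr. Lee: numerator 0.821·0.007 = 0.0057470; evidence = 0.0057470+0.175·0.993 = 0.17952; posterior = 0.032.
Dr. Park: numerator 0.821·0.212 = 0.17405; evidence = 0.17405+0.175·0.788 = 0.31195; posterior = 0.558.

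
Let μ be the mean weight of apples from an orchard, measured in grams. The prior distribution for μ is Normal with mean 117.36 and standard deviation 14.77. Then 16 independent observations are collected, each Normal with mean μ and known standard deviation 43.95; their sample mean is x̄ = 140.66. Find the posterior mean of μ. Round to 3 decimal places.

Posterior mean ≈ 132.359

Prior precision 1/τ₀² = 1/14.77² = 0.00458394; data precision n/σ² = 16/43.95² = 0.00828328.
Posterior precision = 0.00458394 + 0.00828328 = 0.0128672.
Posterior mean = (0.00458394·117.36 + 0.00828328·140.66) / 0.0128672 = 132.359.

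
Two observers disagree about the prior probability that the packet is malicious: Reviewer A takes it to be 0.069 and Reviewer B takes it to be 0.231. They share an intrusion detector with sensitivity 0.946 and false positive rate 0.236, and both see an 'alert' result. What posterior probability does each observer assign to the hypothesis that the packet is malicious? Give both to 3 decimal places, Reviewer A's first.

Reviewer A: 0.229; Reviewer B: 0.546

The likelihood ratio for an 'alert' result is 0.946/0.236 = 4.0085.
Reviewer A: prior odds 0.069/0.931 = 0.074114; posterior odds 0.29708; posterior probability 0.229.
Reviewer B: prior odds 0.231/0.769 = 0.30039; posterior odds 1.2041; posterior probability 0.546.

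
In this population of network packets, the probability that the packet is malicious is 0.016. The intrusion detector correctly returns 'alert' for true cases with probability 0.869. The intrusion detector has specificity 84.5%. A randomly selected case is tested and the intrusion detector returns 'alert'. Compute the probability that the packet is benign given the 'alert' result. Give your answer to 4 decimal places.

P(¬H | E) ≈ 0.9165

Let H be the event that the packet is malicious. P(H) = 0.016, so P(¬H) = 0.984. With E the 'alert' result, P(E|H) = 0.869 and P(E|¬H) = 0.155.
P(E) = 0.869·0.016 + 0.155·0.984 = 0.013904 + 0.15252 = 0.16642.
By Bayes' theorem, P(H|E) = 0.013904 / 0.16642 = 0.0835. Hence P(¬H|E) = 1 − 0.0835 = 0.9165.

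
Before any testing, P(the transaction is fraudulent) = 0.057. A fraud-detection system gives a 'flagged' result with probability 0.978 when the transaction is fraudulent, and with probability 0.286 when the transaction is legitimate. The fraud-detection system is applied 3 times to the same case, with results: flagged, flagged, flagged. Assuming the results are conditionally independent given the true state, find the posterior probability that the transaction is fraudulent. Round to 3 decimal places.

Let H be the event that the transaction is fraudulent; start with P(H) = 0.057. P('flagged'|H) = 0.978, P('flagged'|¬H) = 0.286.
Update on result 1 ('flagged'): P(H) ← 0.978·0.0570 / (0.978·0.0570 + 0.286·0.9430) = 0.055746/0.32544 = 0.1713.
Update on result 2 ('flagged'): P(H) ← 0.978·0.1713 / (0.978·0.1713 + 0.286·0.8287) = 0.16752/0.40453 = 0.4141.
Update on result 3 ('flagged'): P(H) ← 0.978·0.4141 / (0.978·0.4141 + 0.286·0.5859) = 0.40500/0.57257 = 0.7073.

Posterior P(H) ≈ 0.707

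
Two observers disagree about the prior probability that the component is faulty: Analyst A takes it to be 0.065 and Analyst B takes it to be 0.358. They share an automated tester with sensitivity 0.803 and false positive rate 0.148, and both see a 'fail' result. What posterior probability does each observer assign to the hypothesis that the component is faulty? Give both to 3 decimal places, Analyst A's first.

P('+'|H) = 0.803, P('+'|¬H) = 0.148.
Analyst A: numerator 0.803·0.065 = 0.052195; evidence = 0.052195+0.148·0.935 = 0.19057; posterior = 0.274.
Analyst B: numerator 0.803·0.358 = 0.28747; evidence = 0.28747+0.148·0.642 = 0.38249; posterior = 0.752.

Analyst A: 0.274; Analyst B: 0.752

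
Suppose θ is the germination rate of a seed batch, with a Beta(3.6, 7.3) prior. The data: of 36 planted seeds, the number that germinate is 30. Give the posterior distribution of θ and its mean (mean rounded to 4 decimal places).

Observing 30 successes and 6 failures updates Beta(3.6, 7.3) by adding the success and failure counts to the two shape parameters: α = 3.6+30 = 33.6, β = 7.3+6 = 13.3.
E[θ | data] = 33.6/(33.6+13.3) = 0.7164.

Posterior: Beta(33.6, 13.3); mean ≈ 0.7164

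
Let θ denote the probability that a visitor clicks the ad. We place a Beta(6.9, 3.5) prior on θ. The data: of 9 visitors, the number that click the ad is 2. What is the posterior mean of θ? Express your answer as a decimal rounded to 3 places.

Observing 2 successes and 7 failures updates Beta(6.9, 3.5) by adding the success and failure counts to the two shape parameters: α = 6.9+2 = 8.9, β = 3.5+7 = 10.5.
Posterior mean = α/(α+β) = 8.9/19.4 = 0.459.

Posterior mean ≈ 0.459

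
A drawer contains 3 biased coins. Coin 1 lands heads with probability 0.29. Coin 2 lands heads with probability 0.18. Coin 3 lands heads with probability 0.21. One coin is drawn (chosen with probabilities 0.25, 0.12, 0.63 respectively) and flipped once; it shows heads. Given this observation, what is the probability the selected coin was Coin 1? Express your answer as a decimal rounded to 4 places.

P(heads|C1) = 0.29; P(heads|C2) = 0.18; P(heads|C3) = 0.21.
Prior × likelihood for each source: 0.25·0.29=0.07250, 0.12·0.18=0.02160, 0.63·0.21=0.1323. Summing gives P(heads) = 0.22640.
P(Coin 1 | heads) = 0.07250 / 0.22640 = 0.3202.

Posterior probability ≈ 0.3202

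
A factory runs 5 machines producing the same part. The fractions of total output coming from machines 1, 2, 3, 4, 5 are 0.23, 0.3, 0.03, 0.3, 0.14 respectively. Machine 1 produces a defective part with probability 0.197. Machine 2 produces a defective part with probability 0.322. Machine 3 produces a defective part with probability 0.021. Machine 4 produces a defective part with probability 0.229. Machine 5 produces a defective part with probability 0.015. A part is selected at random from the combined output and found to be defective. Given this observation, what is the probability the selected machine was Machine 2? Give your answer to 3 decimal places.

P(defective|M1) = 0.197; P(defective|M2) = 0.322; P(defective|M3) = 0.021; P(defective|M4) = 0.229; P(defective|M5) = 0.015.
Prior × likelihood for each source: 0.23·0.197=0.04531, 0.3·0.322=0.09660, 0.03·0.021=0.0006300, 0.3·0.229=0.06870, 0.14·0.015=0.002100. Summing gives P(defective) = 0.21334.
P(Machine 2 | defective) = 0.09660 / 0.21334 = 0.453.

Posterior probability ≈ 0.453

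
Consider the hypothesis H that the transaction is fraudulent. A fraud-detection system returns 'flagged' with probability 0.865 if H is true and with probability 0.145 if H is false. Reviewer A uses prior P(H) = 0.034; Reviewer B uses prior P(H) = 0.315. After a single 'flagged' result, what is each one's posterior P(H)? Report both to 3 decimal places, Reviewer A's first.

P('+'|H) = 0.865, P('+'|¬H) = 0.145.
Reviewer A: numerator 0.865·0.034 = 0.029410; evidence = 0.029410+0.145·0.966 = 0.16948; posterior = 0.174.
Reviewer B: numerator 0.865·0.315 = 0.27248; evidence = 0.27248+0.145·0.685 = 0.37180; posterior = 0.733.

Reviewer A: 0.174; Reviewer B: 0.733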